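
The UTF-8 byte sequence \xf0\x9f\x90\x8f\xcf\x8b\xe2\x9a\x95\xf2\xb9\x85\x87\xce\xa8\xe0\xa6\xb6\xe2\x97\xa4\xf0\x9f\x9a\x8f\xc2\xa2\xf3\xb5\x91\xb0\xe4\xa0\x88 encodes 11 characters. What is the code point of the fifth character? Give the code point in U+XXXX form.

Offset 0: leading byte 0xF0 = 11110000 → 4-byte char #1 = F0 9F 90 8F.
Offset 4: leading byte 0xCF = 11001111 → 2-byte char #2 = CF 8B.
Offset 6: leading byte 0xE2 = 11100010 → 3-byte char #3 = E2 9A 95.
Offset 9: leading byte 0xF2 = 11110010 → 4-byte char #4 = F2 B9 85 87.
Offset 13: leading byte 0xCE = 11001110 → 2-byte char #5 = CE A8.
Leading byte 0xCE = 11001110 matches 110xxxxx → 2-byte sequence.
Byte 1: 0xCE = 11001110, payload 01110 (5 bits).
Byte 2: 0xA8 = 10101000 (10xxxxxx ✓), payload 101000.
Concatenate: 01110101000 = 0x3A8 (11 bits → U+03A8).

U+03A8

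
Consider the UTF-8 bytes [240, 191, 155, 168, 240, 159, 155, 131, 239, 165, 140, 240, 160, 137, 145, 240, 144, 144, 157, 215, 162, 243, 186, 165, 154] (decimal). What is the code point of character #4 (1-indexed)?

Offset 0: leading byte 0xF0 = 11110000 → 4-byte char #1 = F0 BF 9B A8.
Offset 4: leading byte 0xF0 = 11110000 → 4-byte char #2 = F0 9F 9B 83.
Offset 8: leading byte 0xEF = 11101111 → 3-byte char #3 = EF A5 8C.
Offset 11: leading byte 0xF0 = 11110000 → 4-byte char #4 = F0 A0 89 91.
Leading byte 0xF0 = 11110000 matches 11110xxx → 4-byte sequence.
Byte 1: 0xF0 = 11110000, payload 000 (3 bits).
Byte 2: 0xA0 = 10100000 (10xxxxxx ✓), payload 100000.
Byte 3: 0x89 = 10001001 (10xxxxxx ✓), payload 001001.
Byte 4: 0x91 = 10010001 (10xxxxxx ✓), payload 010001.
Concatenate: 000100000001001010001 = 0x20251 (21 bits → U+20251).

U+20251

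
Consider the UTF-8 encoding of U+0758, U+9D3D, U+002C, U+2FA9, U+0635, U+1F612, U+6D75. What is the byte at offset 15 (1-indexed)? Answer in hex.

1-indexed offset 15 is 0-indexed offset 14.
U+0758 → 2-byte form DD 98 at offsets 0–1.
U+9D3D → 3-byte form E9 B4 BD at offsets 2–4.
U+002C → 1-byte form 2C at offsets 5–5.
U+2FA9 → 3-byte form E2 BE A9 at offsets 6–8.
U+0635 → 2-byte form D8 B5 at offsets 9–10.
U+1F612 → 4-byte form F0 9F 98 92 at offsets 11–14.
Offset 14 falls in char 6's range; it's byte 4 of F0 9F 98 92 = 0x92.

0x92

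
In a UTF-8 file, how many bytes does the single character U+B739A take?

4

U+B739A = 0xB739A. UTF-8 uses 1 byte below 0x80, 2 below 0x800, 3 below 0x10000, 4 up to 0x10FFFF. 0xB739A is in U+10000–U+10FFFF → 4 bytes.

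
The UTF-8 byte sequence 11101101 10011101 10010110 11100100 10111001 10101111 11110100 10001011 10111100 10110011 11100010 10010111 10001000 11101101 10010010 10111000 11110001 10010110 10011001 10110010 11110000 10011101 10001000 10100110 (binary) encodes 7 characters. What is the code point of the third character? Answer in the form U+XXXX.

U+10BF33

Offset 0: leading byte 0xED = 11101101 → 3-byte char #1 = ED 9D 96.
Offset 3: leading byte 0xE4 = 11100100 → 3-byte char #2 = E4 B9 AF.
Offset 6: leading byte 0xF4 = 11110100 → 4-byte char #3 = F4 8B BC B3.
Leading byte 0xF4 = 11110100 matches 11110xxx → 4-byte sequence.
Byte 1: 0xF4 = 11110100, payload 100 (3 bits).
Byte 2: 0x8B = 10001011 (10xxxxxx ✓), payload 001011.
Byte 3: 0xBC = 10111100 (10xxxxxx ✓), payload 111100.
Byte 4: 0xB3 = 10110011 (10xxxxxx ✓), payload 110011.
Concatenate: 100001011111100110011 = 0x10BF33 (21 bits → U+10BF33).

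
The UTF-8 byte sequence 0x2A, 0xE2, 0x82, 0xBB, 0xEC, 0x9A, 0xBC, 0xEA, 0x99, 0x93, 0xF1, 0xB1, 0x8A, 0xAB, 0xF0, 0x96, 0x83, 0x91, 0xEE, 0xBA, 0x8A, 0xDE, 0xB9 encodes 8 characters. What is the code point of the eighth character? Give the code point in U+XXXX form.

U+07B9

Offset 0: leading byte 0x2A = 00101010 → 1-byte char #1 = 2A.
Offset 1: leading byte 0xE2 = 11100010 → 3-byte char #2 = E2 82 BB.
Offset 4: leading byte 0xEC = 11101100 → 3-byte char #3 = EC 9A BC.
Offset 7: leading byte 0xEA = 11101010 → 3-byte char #4 = EA 99 93.
Offset 10: leading byte 0xF1 = 11110001 → 4-byte char #5 = F1 B1 8A AB.
Offset 14: leading byte 0xF0 = 11110000 → 4-byte char #6 = F0 96 83 91.
Offset 18: leading byte 0xEE = 11101110 → 3-byte char #7 = EE BA 8A.
Offset 21: leading byte 0xDE = 11011110 → 2-byte char #8 = DE B9.
Leading byte 0xDE = 11011110 matches 110xxxxx → 2-byte sequence.
Byte 1: 0xDE = 11011110, payload 11110 (5 bits).
Byte 2: 0xB9 = 10111001 (10xxxxxx ✓), payload 111001.
Concatenate: 11110111001 = 0x7B9 (11 bits → U+07B9).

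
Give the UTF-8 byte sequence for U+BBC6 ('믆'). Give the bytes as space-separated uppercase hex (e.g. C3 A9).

EB AF 86

U+BBC6 = 0xBBC6 = 48070 decimal. In range U+0800–U+FFFF → 3-byte form: 1110xxxx 10xxxxxx 10xxxxxx.
Binary (16 bits): 1011101111000110.
Split 4+6+6: 1011 | 101111 | 000110.
Byte 1: 11101011 = 0xEB.
Byte 2: 10101111 = 0xAF.
Byte 3: 10000110 = 0x86.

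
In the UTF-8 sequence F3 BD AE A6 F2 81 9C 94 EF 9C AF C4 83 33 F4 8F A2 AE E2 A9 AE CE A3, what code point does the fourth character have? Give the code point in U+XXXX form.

Offset 0: leading byte 0xF3 = 11110011 → 4-byte char #1 = F3 BD AE A6.
Offset 4: leading byte 0xF2 = 11110010 → 4-byte char #2 = F2 81 9C 94.
Offset 8: leading byte 0xEF = 11101111 → 3-byte char #3 = EF 9C AF.
Offset 11: leading byte 0xC4 = 11000100 → 2-byte char #4 = C4 83.
Leading byte 0xC4 = 11000100 matches 110xxxxx → 2-byte sequence.
Byte 1: 0xC4 = 11000100, payload 00100 (5 bits).
Byte 2: 0x83 = 10000011 (10xxxxxx ✓), payload 000011.
Concatenate: 00100000011 = 0x103 (11 bits → U+0103).

U+0103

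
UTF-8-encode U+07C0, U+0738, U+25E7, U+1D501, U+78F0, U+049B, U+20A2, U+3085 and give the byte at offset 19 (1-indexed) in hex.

0xA2

1-indexed offset 19 is 0-indexed offset 18.
U+07C0 → 2-byte form DF 80 at offsets 0–1.
U+0738 → 2-byte form DC B8 at offsets 2–3.
U+25E7 → 3-byte form E2 97 A7 at offsets 4–6.
U+1D501 → 4-byte form F0 9D 94 81 at offsets 7–10.
U+78F0 → 3-byte form E7 A3 B0 at offsets 11–13.
U+049B → 2-byte form D2 9B at offsets 14–15.
U+20A2 → 3-byte form E2 82 A2 at offsets 16–18.
Offset 18 falls in char 7's range; it's byte 3 of E2 82 A2 = 0xA2.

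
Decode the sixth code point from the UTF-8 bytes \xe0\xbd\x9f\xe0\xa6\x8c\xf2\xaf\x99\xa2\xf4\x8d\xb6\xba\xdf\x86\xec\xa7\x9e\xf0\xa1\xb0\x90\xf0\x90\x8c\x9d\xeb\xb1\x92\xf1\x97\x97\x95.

Offset 0: leading byte 0xE0 = 11100000 → 3-byte char #1 = E0 BD 9F.
Offset 3: leading byte 0xE0 = 11100000 → 3-byte char #2 = E0 A6 8C.
Offset 6: leading byte 0xF2 = 11110010 → 4-byte char #3 = F2 AF 99 A2.
Offset 10: leading byte 0xF4 = 11110100 → 4-byte char #4 = F4 8D B6 BA.
Offset 14: leading byte 0xDF = 11011111 → 2-byte char #5 = DF 86.
Offset 16: leading byte 0xEC = 11101100 → 3-byte char #6 = EC A7 9E.
Leading byte 0xEC = 11101100 matches 1110xxxx → 3-byte sequence.
Byte 1: 0xEC = 11101100, payload 1100 (4 bits).
Byte 2: 0xA7 = 10100111 (10xxxxxx ✓), payload 100111.
Byte 3: 0x9E = 10011110 (10xxxxxx ✓), payload 011110.
Concatenate: 1100100111011110 = 0xC9DE (16 bits → U+C9DE).

U+C9DE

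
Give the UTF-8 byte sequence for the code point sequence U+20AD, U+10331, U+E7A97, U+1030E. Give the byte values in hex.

E2 82 AD F0 90 8C B1 F3 A7 AA 97 F0 90 8C 8E

U+20AD: 3-byte form → E2 82 AD.
U+10331: 4-byte form → F0 90 8C B1.
U+E7A97: 4-byte form → F3 A7 AA 97.
U+1030E: 4-byte form → F0 90 8C 8E.
Concatenated (15 bytes): E2 82 AD F0 90 8C B1 F3 A7 AA 97 F0 90 8C 8E.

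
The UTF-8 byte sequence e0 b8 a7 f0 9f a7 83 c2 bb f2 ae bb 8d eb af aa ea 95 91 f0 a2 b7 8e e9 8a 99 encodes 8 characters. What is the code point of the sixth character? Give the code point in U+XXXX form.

Offset 0: leading byte 0xE0 = 11100000 → 3-byte char #1 = E0 B8 A7.
Offset 3: leading byte 0xF0 = 11110000 → 4-byte char #2 = F0 9F A7 83.
Offset 7: leading byte 0xC2 = 11000010 → 2-byte char #3 = C2 BB.
Offset 9: leading byte 0xF2 = 11110010 → 4-byte char #4 = F2 AE BB 8D.
Offset 13: leading byte 0xEB = 11101011 → 3-byte char #5 = EB AF AA.
Offset 16: leading byte 0xEA = 11101010 → 3-byte char #6 = EA 95 91.
Leading byte 0xEA = 11101010 matches 1110xxxx → 3-byte sequence.
Byte 1: 0xEA = 11101010, payload 1010 (4 bits).
Byte 2: 0x95 = 10010101 (10xxxxxx ✓), payload 010101.
Byte 3: 0x91 = 10010001 (10xxxxxx ✓), payload 010001.
Concatenate: 1010010101010001 = 0xA551 (16 bits → U+A551).

U+A551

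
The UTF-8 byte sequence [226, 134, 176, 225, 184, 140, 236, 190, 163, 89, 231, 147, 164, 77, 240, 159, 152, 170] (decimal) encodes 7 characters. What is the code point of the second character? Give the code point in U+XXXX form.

Offset 0: leading byte 0xE2 = 11100010 → 3-byte char #1 = E2 86 B0.
Offset 3: leading byte 0xE1 = 11100001 → 3-byte char #2 = E1 B8 8C.
Leading byte 0xE1 = 11100001 matches 1110xxxx → 3-byte sequence.
Byte 1: 0xE1 = 11100001, payload 0001 (4 bits).
Byte 2: 0xB8 = 10111000 (10xxxxxx ✓), payload 111000.
Byte 3: 0x8C = 10001100 (10xxxxxx ✓), payload 001100.
Concatenate: 0001111000001100 = 0x1E0C (16 bits → U+1E0C).

U+1E0C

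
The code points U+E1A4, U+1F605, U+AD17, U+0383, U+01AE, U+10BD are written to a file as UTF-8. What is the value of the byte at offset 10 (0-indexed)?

0xCE

U+E1A4 → 3-byte form EE 86 A4 at offsets 0–2.
U+1F605 → 4-byte form F0 9F 98 85 at offsets 3–6.
U+AD17 → 3-byte form EA B4 97 at offsets 7–9.
U+0383 → 2-byte form CE 83 at offsets 10–11.
Offset 10 falls in char 4's range; it's byte 1 of CE 83 = 0xCE.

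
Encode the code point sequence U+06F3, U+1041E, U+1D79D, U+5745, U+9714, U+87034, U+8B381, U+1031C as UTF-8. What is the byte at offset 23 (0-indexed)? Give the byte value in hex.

U+06F3 → 2-byte form DB B3 at offsets 0–1.
U+1041E → 4-byte form F0 90 90 9E at offsets 2–5.
U+1D79D → 4-byte form F0 9D 9E 9D at offsets 6–9.
U+5745 → 3-byte form E5 9D 85 at offsets 10–12.
U+9714 → 3-byte form E9 9C 94 at offsets 13–15.
U+87034 → 4-byte form F2 87 80 B4 at offsets 16–19.
U+8B381 → 4-byte form F2 8B 8E 81 at offsets 20–23.
Offset 23 falls in char 7's range; it's byte 4 of F2 8B 8E 81 = 0x81.

0x81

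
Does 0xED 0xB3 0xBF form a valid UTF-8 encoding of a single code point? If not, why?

invalid (encodes a surrogate (U+D800–U+DFFF))

Structurally a 3-byte sequence; payload = 0xDCFF.
But 0xDCFF is in U+D800–U+DFFF, the surrogate range. Surrogates are not Unicode scalar values and are forbidden in UTF-8.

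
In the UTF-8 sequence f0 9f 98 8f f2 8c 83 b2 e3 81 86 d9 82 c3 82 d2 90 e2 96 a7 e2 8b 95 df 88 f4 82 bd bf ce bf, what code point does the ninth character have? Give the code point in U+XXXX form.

U+07C8

Offset 0: leading byte 0xF0 = 11110000 → 4-byte char #1 = F0 9F 98 8F.
Offset 4: leading byte 0xF2 = 11110010 → 4-byte char #2 = F2 8C 83 B2.
Offset 8: leading byte 0xE3 = 11100011 → 3-byte char #3 = E3 81 86.
Offset 11: leading byte 0xD9 = 11011001 → 2-byte char #4 = D9 82.
Offset 13: leading byte 0xC3 = 11000011 → 2-byte char #5 = C3 82.
Offset 15: leading byte 0xD2 = 11010010 → 2-byte char #6 = D2 90.
Offset 17: leading byte 0xE2 = 11100010 → 3-byte char #7 = E2 96 A7.
Offset 20: leading byte 0xE2 = 11100010 → 3-byte char #8 = E2 8B 95.
Offset 23: leading byte 0xDF = 11011111 → 2-byte char #9 = DF 88.
Leading byte 0xDF = 11011111 matches 110xxxxx → 2-byte sequence.
Byte 1: 0xDF = 11011111, payload 11111 (5 bits).
Byte 2: 0x88 = 10001000 (10xxxxxx ✓), payload 001000.
Concatenate: 11111001000 = 0x7C8 (11 bits → U+07C8).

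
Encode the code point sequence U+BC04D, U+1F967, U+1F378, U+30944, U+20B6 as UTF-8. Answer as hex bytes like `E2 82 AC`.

U+BC04D: 4-byte form → F2 BC 81 8D.
U+1F967: 4-byte form → F0 9F A5 A7.
U+1F378: 4-byte form → F0 9F 8D B8.
U+30944: 4-byte form → F0 B0 A5 84.
U+20B6: 3-byte form → E2 82 B6.
Concatenated (19 bytes): F2 BC 81 8D F0 9F A5 A7 F0 9F 8D B8 F0 B0 A5 84 E2 82 B6.

F2 BC 81 8D F0 9F A5 A7 F0 9F 8D B8 F0 B0 A5 84 E2 82 B6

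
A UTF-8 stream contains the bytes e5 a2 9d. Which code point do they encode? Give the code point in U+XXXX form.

Leading byte 0xE5 = 11100101 matches 1110xxxx → 3-byte sequence.
Byte 1: 0xE5 = 11100101, payload 0101 (4 bits).
Byte 2: 0xA2 = 10100010 (10xxxxxx ✓), payload 100010.
Byte 3: 0x9D = 10011101 (10xxxxxx ✓), payload 011101.
Concatenate: 0101100010011101 = 0x589D (16 bits → U+589D).

U+589D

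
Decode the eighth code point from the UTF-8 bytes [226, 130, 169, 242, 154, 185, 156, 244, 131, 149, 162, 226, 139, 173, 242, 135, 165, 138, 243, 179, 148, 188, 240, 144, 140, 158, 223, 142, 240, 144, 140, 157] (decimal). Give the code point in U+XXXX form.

Offset 0: leading byte 0xE2 = 11100010 → 3-byte char #1 = E2 82 A9.
Offset 3: leading byte 0xF2 = 11110010 → 4-byte char #2 = F2 9A B9 9C.
Offset 7: leading byte 0xF4 = 11110100 → 4-byte char #3 = F4 83 95 A2.
Offset 11: leading byte 0xE2 = 11100010 → 3-byte char #4 = E2 8B AD.
Offset 14: leading byte 0xF2 = 11110010 → 4-byte char #5 = F2 87 A5 8A.
Offset 18: leading byte 0xF3 = 11110011 → 4-byte char #6 = F3 B3 94 BC.
Offset 22: leading byte 0xF0 = 11110000 → 4-byte char #7 = F0 90 8C 9E.
Offset 26: leading byte 0xDF = 11011111 → 2-byte char #8 = DF 8E.
Leading byte 0xDF = 11011111 matches 110xxxxx → 2-byte sequence.
Byte 1: 0xDF = 11011111, payload 11111 (5 bits).
Byte 2: 0x8E = 10001110 (10xxxxxx ✓), payload 001110.
Concatenate: 11111001110 = 0x7CE (11 bits → U+07CE).

U+07CE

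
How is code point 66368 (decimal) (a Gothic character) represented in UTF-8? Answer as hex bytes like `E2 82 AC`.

F0 90 8D 80

U+10340 = 0x10340 = 66368 decimal. In range U+10000–U+10FFFF → 4-byte form: 11110xxx 10xxxxxx 10xxxxxx 10xxxxxx.
Binary (21 bits): 000010000001101000000.
Split 3+6+6+6: 000 | 010000 | 001101 | 000000.
Byte 1: 11110000 = 0xF0.
Byte 2: 10010000 = 0x90.
Byte 3: 10001101 = 0x8D.
Byte 4: 10000000 = 0x80.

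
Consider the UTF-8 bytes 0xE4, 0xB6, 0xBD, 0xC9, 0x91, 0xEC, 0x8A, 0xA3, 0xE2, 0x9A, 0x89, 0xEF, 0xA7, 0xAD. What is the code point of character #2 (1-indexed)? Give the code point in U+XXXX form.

Offset 0: leading byte 0xE4 = 11100100 → 3-byte char #1 = E4 B6 BD.
Offset 3: leading byte 0xC9 = 11001001 → 2-byte char #2 = C9 91.
Leading byte 0xC9 = 11001001 matches 110xxxxx → 2-byte sequence.
Byte 1: 0xC9 = 11001001, payload 01001 (5 bits).
Byte 2: 0x91 = 10010001 (10xxxxxx ✓), payload 010001.
Concatenate: 01001010001 = 0x251 (11 bits → U+0251).

U+0251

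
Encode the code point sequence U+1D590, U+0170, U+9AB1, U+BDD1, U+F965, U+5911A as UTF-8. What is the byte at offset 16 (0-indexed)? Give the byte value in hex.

0x99

U+1D590 → 4-byte form F0 9D 96 90 at offsets 0–3.
U+0170 → 2-byte form C5 B0 at offsets 4–5.
U+9AB1 → 3-byte form E9 AA B1 at offsets 6–8.
U+BDD1 → 3-byte form EB B7 91 at offsets 9–11.
U+F965 → 3-byte form EF A5 A5 at offsets 12–14.
U+5911A → 4-byte form F1 99 84 9A at offsets 15–18.
Offset 16 falls in char 6's range; it's byte 2 of F1 99 84 9A = 0x99.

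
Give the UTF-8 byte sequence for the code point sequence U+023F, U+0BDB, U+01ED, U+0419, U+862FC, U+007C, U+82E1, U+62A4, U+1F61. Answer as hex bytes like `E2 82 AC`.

U+023F: 2-byte form → C8 BF.
U+0BDB: 3-byte form → E0 AF 9B.
U+01ED: 2-byte form → C7 AD.
U+0419: 2-byte form → D0 99.
U+862FC: 4-byte form → F2 86 8B BC.
U+007C: 1-byte form → 7C.
U+82E1: 3-byte form → E8 8B A1.
U+62A4: 3-byte form → E6 8A A4.
U+1F61: 3-byte form → E1 BD A1.
Concatenated (23 bytes): C8 BF E0 AF 9B C7 AD D0 99 F2 86 8B BC 7C E8 8B A1 E6 8A A4 E1 BD A1.

C8 BF E0 AF 9B C7 AD D0 99 F2 86 8B BC 7C E8 8B A1 E6 8A A4 E1 BD A1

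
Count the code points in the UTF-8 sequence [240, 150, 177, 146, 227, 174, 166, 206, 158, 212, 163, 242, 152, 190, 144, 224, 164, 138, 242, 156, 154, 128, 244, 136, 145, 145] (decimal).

Byte at offset 0: 0xF0 = 11110000 → 4-byte char (#1). Advance 4.
Byte at offset 4: 0xE3 = 11100011 → 3-byte char (#2). Advance 3.
Byte at offset 7: 0xCE = 11001110 → 2-byte char (#3). Advance 2.
Byte at offset 9: 0xD4 = 11010100 → 2-byte char (#4). Advance 2.
Byte at offset 11: 0xF2 = 11110010 → 4-byte char (#5). Advance 4.
Byte at offset 15: 0xE0 = 11100000 → 3-byte char (#6). Advance 3.
Byte at offset 18: 0xF2 = 11110010 → 4-byte char (#7). Advance 4.
Byte at offset 22: 0xF4 = 11110100 → 4-byte char (#8). Advance 4.
Reached end at offset 26 after 8 code points.

8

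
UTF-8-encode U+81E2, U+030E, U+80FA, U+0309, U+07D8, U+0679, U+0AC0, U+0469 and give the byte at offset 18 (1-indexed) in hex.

0xD1

1-indexed offset 18 is 0-indexed offset 17.
U+81E2 → 3-byte form E8 87 A2 at offsets 0–2.
U+030E → 2-byte form CC 8E at offsets 3–4.
U+80FA → 3-byte form E8 83 BA at offsets 5–7.
U+0309 → 2-byte form CC 89 at offsets 8–9.
U+07D8 → 2-byte form DF 98 at offsets 10–11.
U+0679 → 2-byte form D9 B9 at offsets 12–13.
U+0AC0 → 3-byte form E0 AB 80 at offsets 14–16.
U+0469 → 2-byte form D1 A9 at offsets 17–18.
Offset 17 falls in char 8's range; it's byte 1 of D1 A9 = 0xD1.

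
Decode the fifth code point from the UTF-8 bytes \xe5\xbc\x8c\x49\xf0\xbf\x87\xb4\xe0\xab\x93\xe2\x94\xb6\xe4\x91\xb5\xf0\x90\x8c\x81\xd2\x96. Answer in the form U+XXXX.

U+2536

Offset 0: leading byte 0xE5 = 11100101 → 3-byte char #1 = E5 BC 8C.
Offset 3: leading byte 0x49 = 01001001 → 1-byte char #2 = 49.
Offset 4: leading byte 0xF0 = 11110000 → 4-byte char #3 = F0 BF 87 B4.
Offset 8: leading byte 0xE0 = 11100000 → 3-byte char #4 = E0 AB 93.
Offset 11: leading byte 0xE2 = 11100010 → 3-byte char #5 = E2 94 B6.
Leading byte 0xE2 = 11100010 matches 1110xxxx → 3-byte sequence.
Byte 1: 0xE2 = 11100010, payload 0010 (4 bits).
Byte 2: 0x94 = 10010100 (10xxxxxx ✓), payload 010100.
Byte 3: 0xB6 = 10110110 (10xxxxxx ✓), payload 110110.
Concatenate: 0010010100110110 = 0x2536 (16 bits → U+2536).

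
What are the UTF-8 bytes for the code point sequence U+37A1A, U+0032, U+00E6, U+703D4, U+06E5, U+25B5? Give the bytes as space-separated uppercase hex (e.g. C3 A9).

U+37A1A: 4-byte form → F0 B7 A8 9A.
U+0032: 1-byte form → 32.
U+00E6: 2-byte form → C3 A6.
U+703D4: 4-byte form → F1 B0 8F 94.
U+06E5: 2-byte form → DB A5.
U+25B5: 3-byte form → E2 96 B5.
Concatenated (16 bytes): F0 B7 A8 9A 32 C3 A6 F1 B0 8F 94 DB A5 E2 96 B5.

F0 B7 A8 9A 32 C3 A6 F1 B0 8F 94 DB A5 E2 96 B5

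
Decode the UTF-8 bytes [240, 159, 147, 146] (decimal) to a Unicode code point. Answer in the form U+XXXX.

Leading byte 0xF0 = 11110000 matches 11110xxx → 4-byte sequence.
Byte 1: 0xF0 = 11110000, payload 000 (3 bits).
Byte 2: 0x9F = 10011111 (10xxxxxx ✓), payload 011111.
Byte 3: 0x93 = 10010011 (10xxxxxx ✓), payload 010011.
Byte 4: 0x92 = 10010010 (10xxxxxx ✓), payload 010010.
Concatenate: 000011111010011010010 = 0x1F4D2 (21 bits → U+1F4D2).

U+1F4D2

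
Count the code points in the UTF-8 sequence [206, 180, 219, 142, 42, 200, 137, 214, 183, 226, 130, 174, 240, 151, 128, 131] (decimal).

7

Byte at offset 0: 0xCE = 11001110 → 2-byte char (#1). Advance 2.
Byte at offset 2: 0xDB = 11011011 → 2-byte char (#2). Advance 2.
Byte at offset 4: 0x2A = 00101010 → 1-byte char (#3). Advance 1.
Byte at offset 5: 0xC8 = 11001000 → 2-byte char (#4). Advance 2.
Byte at offset 7: 0xD6 = 11010110 → 2-byte char (#5). Advance 2.
Byte at offset 9: 0xE2 = 11100010 → 3-byte char (#6). Advance 3.
Byte at offset 12: 0xF0 = 11110000 → 4-byte char (#7). Advance 4.
Reached end at offset 16 after 7 code points.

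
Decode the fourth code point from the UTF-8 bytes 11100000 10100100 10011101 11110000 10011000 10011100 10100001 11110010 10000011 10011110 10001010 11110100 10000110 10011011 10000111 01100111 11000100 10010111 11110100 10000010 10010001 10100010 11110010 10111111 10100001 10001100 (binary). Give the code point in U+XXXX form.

U+1066C7

Offset 0: leading byte 0xE0 = 11100000 → 3-byte char #1 = E0 A4 9D.
Offset 3: leading byte 0xF0 = 11110000 → 4-byte char #2 = F0 98 9C A1.
Offset 7: leading byte 0xF2 = 11110010 → 4-byte char #3 = F2 83 9E 8A.
Offset 11: leading byte 0xF4 = 11110100 → 4-byte char #4 = F4 86 9B 87.
Leading byte 0xF4 = 11110100 matches 11110xxx → 4-byte sequence.
Byte 1: 0xF4 = 11110100, payload 100 (3 bits).
Byte 2: 0x86 = 10000110 (10xxxxxx ✓), payload 000110.
Byte 3: 0x9B = 10011011 (10xxxxxx ✓), payload 011011.
Byte 4: 0x87 = 10000111 (10xxxxxx ✓), payload 000111.
Concatenate: 100000110011011000111 = 0x1066C7 (21 bits → U+1066C7).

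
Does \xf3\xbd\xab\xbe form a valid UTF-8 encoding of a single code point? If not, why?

Leading byte 0xF3 = 11110011 → 4-byte form.
Continuation bytes 0xBD=10111101, 0xAB=10101011, 0xBE=10111110 all match 10xxxxxx.
Decoded value 0xFDAFE is ≥ 0x10000 (shortest form) and not a surrogate.

valid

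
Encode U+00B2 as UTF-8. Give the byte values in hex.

U+00B2 = 0xB2 = 178 decimal. In range U+0080–U+07FF → 2-byte form: 110xxxxx 10xxxxxx.
Binary (11 bits): 00010110010.
Split 5+6: 00010 | 110010.
Byte 1: 11000010 = 0xC2.
Byte 2: 10110010 = 0xB2.

C2 B2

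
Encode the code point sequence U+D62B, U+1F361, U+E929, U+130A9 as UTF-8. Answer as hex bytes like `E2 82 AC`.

ED 98 AB F0 9F 8D A1 EE A4 A9 F0 93 82 A9

U+D62B: 3-byte form → ED 98 AB.
U+1F361: 4-byte form → F0 9F 8D A1.
U+E929: 3-byte form → EE A4 A9.
U+130A9: 4-byte form → F0 93 82 A9.
Concatenated (14 bytes): ED 98 AB F0 9F 8D A1 EE A4 A9 F0 93 82 A9.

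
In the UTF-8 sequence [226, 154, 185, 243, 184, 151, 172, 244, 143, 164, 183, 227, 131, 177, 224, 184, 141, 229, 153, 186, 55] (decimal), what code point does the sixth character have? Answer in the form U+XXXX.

Offset 0: leading byte 0xE2 = 11100010 → 3-byte char #1 = E2 9A B9.
Offset 3: leading byte 0xF3 = 11110011 → 4-byte char #2 = F3 B8 97 AC.
Offset 7: leading byte 0xF4 = 11110100 → 4-byte char #3 = F4 8F A4 B7.
Offset 11: leading byte 0xE3 = 11100011 → 3-byte char #4 = E3 83 B1.
Offset 14: leading byte 0xE0 = 11100000 → 3-byte char #5 = E0 B8 8D.
Offset 17: leading byte 0xE5 = 11100101 → 3-byte char #6 = E5 99 BA.
Leading byte 0xE5 = 11100101 matches 1110xxxx → 3-byte sequence.
Byte 1: 0xE5 = 11100101, payload 0101 (4 bits).
Byte 2: 0x99 = 10011001 (10xxxxxx ✓), payload 011001.
Byte 3: 0xBA = 10111010 (10xxxxxx ✓), payload 111010.
Concatenate: 0101011001111010 = 0x567A (16 bits → U+567A).

U+567A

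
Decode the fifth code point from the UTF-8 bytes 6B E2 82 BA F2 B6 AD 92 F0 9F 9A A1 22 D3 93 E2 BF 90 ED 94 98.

U+0022

Offset 0: leading byte 0x6B = 01101011 → 1-byte char #1 = 6B.
Offset 1: leading byte 0xE2 = 11100010 → 3-byte char #2 = E2 82 BA.
Offset 4: leading byte 0xF2 = 11110010 → 4-byte char #3 = F2 B6 AD 92.
Offset 8: leading byte 0xF0 = 11110000 → 4-byte char #4 = F0 9F 9A A1.
Offset 12: leading byte 0x22 = 00100010 → 1-byte char #5 = 22.
Leading byte 0x22 = 00100010 matches 0xxxxxxx → 1-byte sequence.
Byte 1: 0x22 = 00100010, payload 0100010 (7 bits).
Concatenate: 0100010 = 0x22 (7 bits → U+0022).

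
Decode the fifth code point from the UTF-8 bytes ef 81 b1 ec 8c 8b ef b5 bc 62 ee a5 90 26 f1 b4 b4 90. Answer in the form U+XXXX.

Offset 0: leading byte 0xEF = 11101111 → 3-byte char #1 = EF 81 B1.
Offset 3: leading byte 0xEC = 11101100 → 3-byte char #2 = EC 8C 8B.
Offset 6: leading byte 0xEF = 11101111 → 3-byte char #3 = EF B5 BC.
Offset 9: leading byte 0x62 = 01100010 → 1-byte char #4 = 62.
Offset 10: leading byte 0xEE = 11101110 → 3-byte char #5 = EE A5 90.
Leading byte 0xEE = 11101110 matches 1110xxxx → 3-byte sequence.
Byte 1: 0xEE = 11101110, payload 1110 (4 bits).
Byte 2: 0xA5 = 10100101 (10xxxxxx ✓), payload 100101.
Byte 3: 0x90 = 10010000 (10xxxxxx ✓), payload 010000.
Concatenate: 1110100101010000 = 0xE950 (16 bits → U+E950).

U+E950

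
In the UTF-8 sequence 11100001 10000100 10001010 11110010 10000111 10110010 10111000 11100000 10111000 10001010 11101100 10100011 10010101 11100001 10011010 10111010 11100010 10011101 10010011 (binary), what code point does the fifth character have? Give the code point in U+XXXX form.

U+16BA

Offset 0: leading byte 0xE1 = 11100001 → 3-byte char #1 = E1 84 8A.
Offset 3: leading byte 0xF2 = 11110010 → 4-byte char #2 = F2 87 B2 B8.
Offset 7: leading byte 0xE0 = 11100000 → 3-byte char #3 = E0 B8 8A.
Offset 10: leading byte 0xEC = 11101100 → 3-byte char #4 = EC A3 95.
Offset 13: leading byte 0xE1 = 11100001 → 3-byte char #5 = E1 9A BA.
Leading byte 0xE1 = 11100001 matches 1110xxxx → 3-byte sequence.
Byte 1: 0xE1 = 11100001, payload 0001 (4 bits).
Byte 2: 0x9A = 10011010 (10xxxxxx ✓), payload 011010.
Byte 3: 0xBA = 10111010 (10xxxxxx ✓), payload 111010.
Concatenate: 0001011010111010 = 0x16BA (16 bits → U+16BA).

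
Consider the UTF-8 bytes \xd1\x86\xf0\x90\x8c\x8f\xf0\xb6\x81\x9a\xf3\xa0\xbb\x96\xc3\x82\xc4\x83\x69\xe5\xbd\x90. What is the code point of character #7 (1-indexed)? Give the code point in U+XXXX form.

Offset 0: leading byte 0xD1 = 11010001 → 2-byte char #1 = D1 86.
Offset 2: leading byte 0xF0 = 11110000 → 4-byte char #2 = F0 90 8C 8F.
Offset 6: leading byte 0xF0 = 11110000 → 4-byte char #3 = F0 B6 81 9A.
Offset 10: leading byte 0xF3 = 11110011 → 4-byte char #4 = F3 A0 BB 96.
Offset 14: leading byte 0xC3 = 11000011 → 2-byte char #5 = C3 82.
Offset 16: leading byte 0xC4 = 11000100 → 2-byte char #6 = C4 83.
Offset 18: leading byte 0x69 = 01101001 → 1-byte char #7 = 69.
Leading byte 0x69 = 01101001 matches 0xxxxxxx → 1-byte sequence.
Byte 1: 0x69 = 01101001, payload 1101001 (7 bits).
Concatenate: 1101001 = 0x69 (7 bits → U+0069).

U+0069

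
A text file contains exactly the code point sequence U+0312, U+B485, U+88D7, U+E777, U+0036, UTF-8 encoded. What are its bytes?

CC 92 EB 92 85 E8 A3 97 EE 9D B7 36

U+0312: 2-byte form → CC 92.
U+B485: 3-byte form → EB 92 85.
U+88D7: 3-byte form → E8 A3 97.
U+E777: 3-byte form → EE 9D B7.
U+0036: 1-byte form → 36.
Concatenated (12 bytes): CC 92 EB 92 85 E8 A3 97 EE 9D B7 36.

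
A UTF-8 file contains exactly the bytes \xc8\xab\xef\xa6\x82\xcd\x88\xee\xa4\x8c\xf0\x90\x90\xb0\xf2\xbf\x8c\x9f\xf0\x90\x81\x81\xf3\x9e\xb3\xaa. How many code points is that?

Byte at offset 0: 0xC8 = 11001000 → 2-byte char (#1). Advance 2.
Byte at offset 2: 0xEF = 11101111 → 3-byte char (#2). Advance 3.
Byte at offset 5: 0xCD = 11001101 → 2-byte char (#3). Advance 2.
Byte at offset 7: 0xEE = 11101110 → 3-byte char (#4). Advance 3.
Byte at offset 10: 0xF0 = 11110000 → 4-byte char (#5). Advance 4.
Byte at offset 14: 0xF2 = 11110010 → 4-byte char (#6). Advance 4.
Byte at offset 18: 0xF0 = 11110000 → 4-byte char (#7). Advance 4.
Byte at offset 22: 0xF3 = 11110011 → 4-byte char (#8). Advance 4.
Reached end at offset 26 after 8 code points.

8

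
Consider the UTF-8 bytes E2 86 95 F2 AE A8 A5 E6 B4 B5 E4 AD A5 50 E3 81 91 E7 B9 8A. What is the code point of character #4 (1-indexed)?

U+4B65

Offset 0: leading byte 0xE2 = 11100010 → 3-byte char #1 = E2 86 95.
Offset 3: leading byte 0xF2 = 11110010 → 4-byte char #2 = F2 AE A8 A5.
Offset 7: leading byte 0xE6 = 11100110 → 3-byte char #3 = E6 B4 B5.
Offset 10: leading byte 0xE4 = 11100100 → 3-byte char #4 = E4 AD A5.
Leading byte 0xE4 = 11100100 matches 1110xxxx → 3-byte sequence.
Byte 1: 0xE4 = 11100100, payload 0100 (4 bits).
Byte 2: 0xAD = 10101101 (10xxxxxx ✓), payload 101101.
Byte 3: 0xA5 = 10100101 (10xxxxxx ✓), payload 100101.
Concatenate: 0100101101100101 = 0x4B65 (16 bits → U+4B65).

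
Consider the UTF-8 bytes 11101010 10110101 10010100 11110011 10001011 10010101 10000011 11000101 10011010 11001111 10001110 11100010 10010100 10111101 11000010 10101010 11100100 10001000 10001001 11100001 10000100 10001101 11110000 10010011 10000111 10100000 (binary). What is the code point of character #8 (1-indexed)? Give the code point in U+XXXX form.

Offset 0: leading byte 0xEA = 11101010 → 3-byte char #1 = EA B5 94.
Offset 3: leading byte 0xF3 = 11110011 → 4-byte char #2 = F3 8B 95 83.
Offset 7: leading byte 0xC5 = 11000101 → 2-byte char #3 = C5 9A.
Offset 9: leading byte 0xCF = 11001111 → 2-byte char #4 = CF 8E.
Offset 11: leading byte 0xE2 = 11100010 → 3-byte char #5 = E2 94 BD.
Offset 14: leading byte 0xC2 = 11000010 → 2-byte char #6 = C2 AA.
Offset 16: leading byte 0xE4 = 11100100 → 3-byte char #7 = E4 88 89.
Offset 19: leading byte 0xE1 = 11100001 → 3-byte char #8 = E1 84 8D.
Leading byte 0xE1 = 11100001 matches 1110xxxx → 3-byte sequence.
Byte 1: 0xE1 = 11100001, payload 0001 (4 bits).
Byte 2: 0x84 = 10000100 (10xxxxxx ✓), payload 000100.
Byte 3: 0x8D = 10001101 (10xxxxxx ✓), payload 001101.
Concatenate: 0001000100001101 = 0x110D (16 bits → U+110D).

U+110D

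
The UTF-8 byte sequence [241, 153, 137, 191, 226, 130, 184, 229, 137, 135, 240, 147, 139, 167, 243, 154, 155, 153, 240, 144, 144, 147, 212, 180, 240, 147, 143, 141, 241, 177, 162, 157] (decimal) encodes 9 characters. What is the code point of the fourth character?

U+132E7

Offset 0: leading byte 0xF1 = 11110001 → 4-byte char #1 = F1 99 89 BF.
Offset 4: leading byte 0xE2 = 11100010 → 3-byte char #2 = E2 82 B8.
Offset 7: leading byte 0xE5 = 11100101 → 3-byte char #3 = E5 89 87.
Offset 10: leading byte 0xF0 = 11110000 → 4-byte char #4 = F0 93 8B A7.
Leading byte 0xF0 = 11110000 matches 11110xxx → 4-byte sequence.
Byte 1: 0xF0 = 11110000, payload 000 (3 bits).
Byte 2: 0x93 = 10010011 (10xxxxxx ✓), payload 010011.
Byte 3: 0x8B = 10001011 (10xxxxxx ✓), payload 001011.
Byte 4: 0xA7 = 10100111 (10xxxxxx ✓), payload 100111.
Concatenate: 000010011001011100111 = 0x132E7 (21 bits → U+132E7).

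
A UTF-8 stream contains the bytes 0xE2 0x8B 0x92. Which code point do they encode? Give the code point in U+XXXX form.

Leading byte 0xE2 = 11100010 matches 1110xxxx → 3-byte sequence.
Byte 1: 0xE2 = 11100010, payload 0010 (4 bits).
Byte 2: 0x8B = 10001011 (10xxxxxx ✓), payload 001011.
Byte 3: 0x92 = 10010010 (10xxxxxx ✓), payload 010010.
Concatenate: 0010001011010010 = 0x22D2 (16 bits → U+22D2).

U+22D2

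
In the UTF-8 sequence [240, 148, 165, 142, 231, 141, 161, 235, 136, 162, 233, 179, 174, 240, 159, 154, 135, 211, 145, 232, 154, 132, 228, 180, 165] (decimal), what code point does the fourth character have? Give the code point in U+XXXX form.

Offset 0: leading byte 0xF0 = 11110000 → 4-byte char #1 = F0 94 A5 8E.
Offset 4: leading byte 0xE7 = 11100111 → 3-byte char #2 = E7 8D A1.
Offset 7: leading byte 0xEB = 11101011 → 3-byte char #3 = EB 88 A2.
Offset 10: leading byte 0xE9 = 11101001 → 3-byte char #4 = E9 B3 AE.
Leading byte 0xE9 = 11101001 matches 1110xxxx → 3-byte sequence.
Byte 1: 0xE9 = 11101001, payload 1001 (4 bits).
Byte 2: 0xB3 = 10110011 (10xxxxxx ✓), payload 110011.
Byte 3: 0xAE = 10101110 (10xxxxxx ✓), payload 101110.
Concatenate: 1001110011101110 = 0x9CEE (16 bits → U+9CEE).

U+9CEE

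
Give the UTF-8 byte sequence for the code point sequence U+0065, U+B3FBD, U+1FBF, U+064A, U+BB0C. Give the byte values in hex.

U+0065: 1-byte form → 65.
U+B3FBD: 4-byte form → F2 B3 BE BD.
U+1FBF: 3-byte form → E1 BE BF.
U+064A: 2-byte form → D9 8A.
U+BB0C: 3-byte form → EB AC 8C.
Concatenated (13 bytes): 65 F2 B3 BE BD E1 BE BF D9 8A EB AC 8C.

65 F2 B3 BE BD E1 BE BF D9 8A EB AC 8C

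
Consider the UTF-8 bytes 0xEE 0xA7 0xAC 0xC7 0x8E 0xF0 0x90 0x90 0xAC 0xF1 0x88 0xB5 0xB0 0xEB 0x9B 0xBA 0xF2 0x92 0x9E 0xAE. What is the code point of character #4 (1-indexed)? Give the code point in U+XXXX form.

Offset 0: leading byte 0xEE = 11101110 → 3-byte char #1 = EE A7 AC.
Offset 3: leading byte 0xC7 = 11000111 → 2-byte char #2 = C7 8E.
Offset 5: leading byte 0xF0 = 11110000 → 4-byte char #3 = F0 90 90 AC.
Offset 9: leading byte 0xF1 = 11110001 → 4-byte char #4 = F1 88 B5 B0.
Leading byte 0xF1 = 11110001 matches 11110xxx → 4-byte sequence.
Byte 1: 0xF1 = 11110001, payload 001 (3 bits).
Byte 2: 0x88 = 10001000 (10xxxxxx ✓), payload 001000.
Byte 3: 0xB5 = 10110101 (10xxxxxx ✓), payload 110101.
Byte 4: 0xB0 = 10110000 (10xxxxxx ✓), payload 110000.
Concatenate: 001001000110101110000 = 0x48D70 (21 bits → U+48D70).

U+48D70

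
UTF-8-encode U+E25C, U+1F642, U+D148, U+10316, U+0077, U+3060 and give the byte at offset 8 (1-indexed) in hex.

1-indexed offset 8 is 0-indexed offset 7.
U+E25C → 3-byte form EE 89 9C at offsets 0–2.
U+1F642 → 4-byte form F0 9F 99 82 at offsets 3–6.
U+D148 → 3-byte form ED 85 88 at offsets 7–9.
Offset 7 falls in char 3's range; it's byte 1 of ED 85 88 = 0xED.

0xED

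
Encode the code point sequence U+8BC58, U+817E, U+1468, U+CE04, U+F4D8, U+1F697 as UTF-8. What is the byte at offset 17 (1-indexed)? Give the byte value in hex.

1-indexed offset 17 is 0-indexed offset 16.
U+8BC58 → 4-byte form F2 8B B1 98 at offsets 0–3.
U+817E → 3-byte form E8 85 BE at offsets 4–6.
U+1468 → 3-byte form E1 91 A8 at offsets 7–9.
U+CE04 → 3-byte form EC B8 84 at offsets 10–12.
U+F4D8 → 3-byte form EF 93 98 at offsets 13–15.
U+1F697 → 4-byte form F0 9F 9A 97 at offsets 16–19.
Offset 16 falls in char 6's range; it's byte 1 of F0 9F 9A 97 = 0xF0.

0xF0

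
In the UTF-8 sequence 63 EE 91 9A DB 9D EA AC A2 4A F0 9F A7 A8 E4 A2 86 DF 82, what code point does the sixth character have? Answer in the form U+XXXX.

U+1F9E8

Offset 0: leading byte 0x63 = 01100011 → 1-byte char #1 = 63.
Offset 1: leading byte 0xEE = 11101110 → 3-byte char #2 = EE 91 9A.
Offset 4: leading byte 0xDB = 11011011 → 2-byte char #3 = DB 9D.
Offset 6: leading byte 0xEA = 11101010 → 3-byte char #4 = EA AC A2.
Offset 9: leading byte 0x4A = 01001010 → 1-byte char #5 = 4A.
Offset 10: leading byte 0xF0 = 11110000 → 4-byte char #6 = F0 9F A7 A8.
Leading byte 0xF0 = 11110000 matches 11110xxx → 4-byte sequence.
Byte 1: 0xF0 = 11110000, payload 000 (3 bits).
Byte 2: 0x9F = 10011111 (10xxxxxx ✓), payload 011111.
Byte 3: 0xA7 = 10100111 (10xxxxxx ✓), payload 100111.
Byte 4: 0xA8 = 10101000 (10xxxxxx ✓), payload 101000.
Concatenate: 000011111100111101000 = 0x1F9E8 (21 bits → U+1F9E8).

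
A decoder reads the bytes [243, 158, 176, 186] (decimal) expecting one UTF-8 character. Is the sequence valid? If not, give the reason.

Leading byte 0xF3 = 11110011 → 4-byte form.
Continuation bytes 0x9E=10011110, 0xB0=10110000, 0xBA=10111010 all match 10xxxxxx.
Decoded value 0xDEC3A is ≥ 0x10000 (shortest form) and not a surrogate.

valid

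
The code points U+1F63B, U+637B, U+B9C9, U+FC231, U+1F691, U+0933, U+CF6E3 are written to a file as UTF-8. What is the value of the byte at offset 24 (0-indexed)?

U+1F63B → 4-byte form F0 9F 98 BB at offsets 0–3.
U+637B → 3-byte form E6 8D BB at offsets 4–6.
U+B9C9 → 3-byte form EB A7 89 at offsets 7–9.
U+FC231 → 4-byte form F3 BC 88 B1 at offsets 10–13.
U+1F691 → 4-byte form F0 9F 9A 91 at offsets 14–17.
U+0933 → 3-byte form E0 A4 B3 at offsets 18–20.
U+CF6E3 → 4-byte form F3 8F 9B A3 at offsets 21–24.
Offset 24 falls in char 7's range; it's byte 4 of F3 8F 9B A3 = 0xA3.

0xA3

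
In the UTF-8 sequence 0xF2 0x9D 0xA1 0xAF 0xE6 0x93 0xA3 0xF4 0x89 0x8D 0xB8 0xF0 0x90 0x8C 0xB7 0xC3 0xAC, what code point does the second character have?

U+64E3

Offset 0: leading byte 0xF2 = 11110010 → 4-byte char #1 = F2 9D A1 AF.
Offset 4: leading byte 0xE6 = 11100110 → 3-byte char #2 = E6 93 A3.
Leading byte 0xE6 = 11100110 matches 1110xxxx → 3-byte sequence.
Byte 1: 0xE6 = 11100110, payload 0110 (4 bits).
Byte 2: 0x93 = 10010011 (10xxxxxx ✓), payload 010011.
Byte 3: 0xA3 = 10100011 (10xxxxxx ✓), payload 100011.
Concatenate: 0110010011100011 = 0x64E3 (16 bits → U+64E3).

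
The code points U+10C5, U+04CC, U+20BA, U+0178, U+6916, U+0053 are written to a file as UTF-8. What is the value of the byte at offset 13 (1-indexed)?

0x96

1-indexed offset 13 is 0-indexed offset 12.
U+10C5 → 3-byte form E1 83 85 at offsets 0–2.
U+04CC → 2-byte form D3 8C at offsets 3–4.
U+20BA → 3-byte form E2 82 BA at offsets 5–7.
U+0178 → 2-byte form C5 B8 at offsets 8–9.
U+6916 → 3-byte form E6 A4 96 at offsets 10–12.
Offset 12 falls in char 5's range; it's byte 3 of E6 A4 96 = 0x96.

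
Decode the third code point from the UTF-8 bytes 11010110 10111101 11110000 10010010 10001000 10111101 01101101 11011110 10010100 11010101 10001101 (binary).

Offset 0: leading byte 0xD6 = 11010110 → 2-byte char #1 = D6 BD.
Offset 2: leading byte 0xF0 = 11110000 → 4-byte char #2 = F0 92 88 BD.
Offset 6: leading byte 0x6D = 01101101 → 1-byte char #3 = 6D.
Leading byte 0x6D = 01101101 matches 0xxxxxxx → 1-byte sequence.
Byte 1: 0x6D = 01101101, payload 1101101 (7 bits).
Concatenate: 1101101 = 0x6D (7 bits → U+006D).

U+006D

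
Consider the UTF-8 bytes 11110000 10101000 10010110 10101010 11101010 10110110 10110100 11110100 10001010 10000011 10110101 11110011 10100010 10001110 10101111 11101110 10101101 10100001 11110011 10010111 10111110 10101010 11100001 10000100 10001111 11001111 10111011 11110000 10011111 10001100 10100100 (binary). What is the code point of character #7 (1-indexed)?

U+110F

Offset 0: leading byte 0xF0 = 11110000 → 4-byte char #1 = F0 A8 96 AA.
Offset 4: leading byte 0xEA = 11101010 → 3-byte char #2 = EA B6 B4.
Offset 7: leading byte 0xF4 = 11110100 → 4-byte char #3 = F4 8A 83 B5.
Offset 11: leading byte 0xF3 = 11110011 → 4-byte char #4 = F3 A2 8E AF.
Offset 15: leading byte 0xEE = 11101110 → 3-byte char #5 = EE AD A1.
Offset 18: leading byte 0xF3 = 11110011 → 4-byte char #6 = F3 97 BE AA.
Offset 22: leading byte 0xE1 = 11100001 → 3-byte char #7 = E1 84 8F.
Leading byte 0xE1 = 11100001 matches 1110xxxx → 3-byte sequence.
Byte 1: 0xE1 = 11100001, payload 0001 (4 bits).
Byte 2: 0x84 = 10000100 (10xxxxxx ✓), payload 000100.
Byte 3: 0x8F = 10001111 (10xxxxxx ✓), payload 001111.
Concatenate: 0001000100001111 = 0x110F (16 bits → U+110F).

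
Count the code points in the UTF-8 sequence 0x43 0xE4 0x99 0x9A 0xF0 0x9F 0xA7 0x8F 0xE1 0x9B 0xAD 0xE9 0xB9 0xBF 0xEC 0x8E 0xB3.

6

Byte at offset 0: 0x43 = 01000011 → 1-byte char (#1). Advance 1.
Byte at offset 1: 0xE4 = 11100100 → 3-byte char (#2). Advance 3.
Byte at offset 4: 0xF0 = 11110000 → 4-byte char (#3). Advance 4.
Byte at offset 8: 0xE1 = 11100001 → 3-byte char (#4). Advance 3.
Byte at offset 11: 0xE9 = 11101001 → 3-byte char (#5). Advance 3.
Byte at offset 14: 0xEC = 11101100 → 3-byte char (#6). Advance 3.
Reached end at offset 17 after 6 code points.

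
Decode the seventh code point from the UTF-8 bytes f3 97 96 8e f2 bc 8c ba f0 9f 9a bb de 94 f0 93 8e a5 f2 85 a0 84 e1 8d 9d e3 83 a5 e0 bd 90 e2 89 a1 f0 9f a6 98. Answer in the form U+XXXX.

U+135D

Offset 0: leading byte 0xF3 = 11110011 → 4-byte char #1 = F3 97 96 8E.
Offset 4: leading byte 0xF2 = 11110010 → 4-byte char #2 = F2 BC 8C BA.
Offset 8: leading byte 0xF0 = 11110000 → 4-byte char #3 = F0 9F 9A BB.
Offset 12: leading byte 0xDE = 11011110 → 2-byte char #4 = DE 94.
Offset 14: leading byte 0xF0 = 11110000 → 4-byte char #5 = F0 93 8E A5.
Offset 18: leading byte 0xF2 = 11110010 → 4-byte char #6 = F2 85 A0 84.
Offset 22: leading byte 0xE1 = 11100001 → 3-byte char #7 = E1 8D 9D.
Leading byte 0xE1 = 11100001 matches 1110xxxx → 3-byte sequence.
Byte 1: 0xE1 = 11100001, payload 0001 (4 bits).
Byte 2: 0x8D = 10001101 (10xxxxxx ✓), payload 001101.
Byte 3: 0x9D = 10011101 (10xxxxxx ✓), payload 011101.
Concatenate: 0001001101011101 = 0x135D (16 bits → U+135D).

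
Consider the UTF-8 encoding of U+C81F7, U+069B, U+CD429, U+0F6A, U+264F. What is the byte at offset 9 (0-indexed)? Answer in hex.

0xA9

U+C81F7 → 4-byte form F3 88 87 B7 at offsets 0–3.
U+069B → 2-byte form DA 9B at offsets 4–5.
U+CD429 → 4-byte form F3 8D 90 A9 at offsets 6–9.
Offset 9 falls in char 3's range; it's byte 4 of F3 8D 90 A9 = 0xA9.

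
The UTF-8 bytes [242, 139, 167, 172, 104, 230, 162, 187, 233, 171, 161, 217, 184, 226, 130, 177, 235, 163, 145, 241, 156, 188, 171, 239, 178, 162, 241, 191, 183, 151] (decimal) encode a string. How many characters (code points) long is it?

Byte at offset 0: 0xF2 = 11110010 → 4-byte char (#1). Advance 4.
Byte at offset 4: 0x68 = 01101000 → 1-byte char (#2). Advance 1.
Byte at offset 5: 0xE6 = 11100110 → 3-byte char (#3). Advance 3.
Byte at offset 8: 0xE9 = 11101001 → 3-byte char (#4). Advance 3.
Byte at offset 11: 0xD9 = 11011001 → 2-byte char (#5). Advance 2.
Byte at offset 13: 0xE2 = 11100010 → 3-byte char (#6). Advance 3.
Byte at offset 16: 0xEB = 11101011 → 3-byte char (#7). Advance 3.
Byte at offset 19: 0xF1 = 11110001 → 4-byte char (#8). Advance 4.
Byte at offset 23: 0xEF = 11101111 → 3-byte char (#9). Advance 3.
Byte at offset 26: 0xF1 = 11110001 → 4-byte char (#10). Advance 4.
Reached end at offset 30 after 10 code points.

10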